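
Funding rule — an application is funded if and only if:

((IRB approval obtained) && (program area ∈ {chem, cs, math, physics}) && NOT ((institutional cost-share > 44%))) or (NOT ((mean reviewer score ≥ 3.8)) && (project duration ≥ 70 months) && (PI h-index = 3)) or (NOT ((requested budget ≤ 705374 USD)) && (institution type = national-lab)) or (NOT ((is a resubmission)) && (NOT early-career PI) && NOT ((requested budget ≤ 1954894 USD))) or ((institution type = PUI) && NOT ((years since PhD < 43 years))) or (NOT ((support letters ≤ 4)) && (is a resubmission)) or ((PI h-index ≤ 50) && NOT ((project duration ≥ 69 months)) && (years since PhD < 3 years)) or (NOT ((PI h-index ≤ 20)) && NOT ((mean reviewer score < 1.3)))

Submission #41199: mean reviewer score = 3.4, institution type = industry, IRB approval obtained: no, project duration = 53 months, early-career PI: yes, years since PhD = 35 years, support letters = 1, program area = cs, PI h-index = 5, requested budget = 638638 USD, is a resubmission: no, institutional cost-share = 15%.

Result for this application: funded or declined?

Declined

Atomic conditions:
  IRB approval obtained: no → false
  program area ∈ {chem, cs, math, physics}: cs is in the set → true
  institutional cost-share > 44%: 15 > 44 is false
  mean reviewer score ≥ 3.8: 3.4 ≥ 3.8 is false
  project duration ≥ 70 months: 53 ≥ 70 is false
  PI h-index = 3: 5 == 3 is false
  requested budget ≤ 705374 USD: 638638 ≤ 705374 is true
  institution type = national-lab: industry == national-lab is false
  is a resubmission: no → false
  NOT early-career PI: yes → false
  requested budget ≤ 1954894 USD: 638638 ≤ 1954894 is true
  institution type = PUI: industry == PUI is false
  years since PhD < 43 years: 35 < 43 is true
  support letters ≤ 4: 1 ≤ 4 is true
  PI h-index ≤ 50: 5 ≤ 50 is true
  project duration ≥ 69 months: 53 ≥ 69 is false
  years since PhD < 3 years: 35 < 3 is false
  PI h-index ≤ 20: 5 ≤ 20 is true
  mean reviewer score < 1.3: 3.4 < 1.3 is false
Combine:
[1.3] NOT false = true
[1] false AND true AND true = false
[2.1] NOT false = true
[2] true AND false AND false = false
[3.1] NOT true = false
[3] false AND false = false
[4.1] NOT false = true
[4.3] NOT true = false
[4] true AND false AND false = false
[5.2] NOT true = false
[5] false AND false = false
[6.1] NOT true = false
[6] false AND false = false
[7.2] NOT false = true
[7] true AND true AND false = false
[8.1] NOT true = false
[8.2] NOT false = true
[8] false AND true = false
[root] false OR false OR false OR false OR false OR false OR false OR false = false
Overall: false → declined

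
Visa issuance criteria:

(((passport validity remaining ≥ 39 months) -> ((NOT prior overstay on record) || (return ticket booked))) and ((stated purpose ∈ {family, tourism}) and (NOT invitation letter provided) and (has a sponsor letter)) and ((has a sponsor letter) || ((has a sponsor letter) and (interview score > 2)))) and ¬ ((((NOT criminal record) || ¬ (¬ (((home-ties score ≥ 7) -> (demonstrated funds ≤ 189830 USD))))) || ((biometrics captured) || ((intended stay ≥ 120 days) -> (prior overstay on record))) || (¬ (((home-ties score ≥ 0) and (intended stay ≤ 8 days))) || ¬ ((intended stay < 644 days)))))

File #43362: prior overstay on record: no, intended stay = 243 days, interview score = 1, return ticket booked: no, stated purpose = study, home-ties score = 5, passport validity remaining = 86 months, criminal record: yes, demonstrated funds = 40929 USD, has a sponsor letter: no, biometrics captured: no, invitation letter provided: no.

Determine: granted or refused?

Atomic conditions:
  passport validity remaining ≥ 39 months: 86 ≥ 39 is true
  NOT prior overstay on record: no → true
  return ticket booked: no → false
  stated purpose ∈ {family, tourism}: study is not in the set → false
  NOT invitation letter provided: no → true
  has a sponsor letter: no → false
  interview score > 2: 1 > 2 is false
  NOT criminal record: yes → false
  home-ties score ≥ 7: 5 ≥ 7 is false
  demonstrated funds ≤ 189830 USD: 40929 ≤ 189830 is true
  biometrics captured: no → false
  intended stay ≥ 120 days: 243 ≥ 120 is true
  prior overstay on record: no → false
  home-ties score ≥ 0: 5 ≥ 0 is true
  intended stay ≤ 8 days: 243 ≤ 8 is false
  intended stay < 644 days: 243 < 644 is true
Combine:
[1.1.2] true OR false = true
[1.1] true → true = true
[1.2] false AND true AND false = false
[1.3.2] false AND false = false
[1.3] false OR false = false
[1] true AND false AND false = false
[2.1.1.2.1.1] false → true (antecedent false ⇒ implication holds) = true
[2.1.1.2.1] NOT true = false
[2.1.1.2] NOT false = true
[2.1.1] false OR true = true
[2.1.2.2] true → false = false
[2.1.2] false OR false = false
[2.1.3.1.1] true AND false = false
[2.1.3.1] NOT false = true
[2.1.3.2] NOT true = false
[2.1.3] true OR false = true
[2.1] true OR false OR true = true
[2] NOT true = false
[root] false AND false = false
Overall: false → refused

Refused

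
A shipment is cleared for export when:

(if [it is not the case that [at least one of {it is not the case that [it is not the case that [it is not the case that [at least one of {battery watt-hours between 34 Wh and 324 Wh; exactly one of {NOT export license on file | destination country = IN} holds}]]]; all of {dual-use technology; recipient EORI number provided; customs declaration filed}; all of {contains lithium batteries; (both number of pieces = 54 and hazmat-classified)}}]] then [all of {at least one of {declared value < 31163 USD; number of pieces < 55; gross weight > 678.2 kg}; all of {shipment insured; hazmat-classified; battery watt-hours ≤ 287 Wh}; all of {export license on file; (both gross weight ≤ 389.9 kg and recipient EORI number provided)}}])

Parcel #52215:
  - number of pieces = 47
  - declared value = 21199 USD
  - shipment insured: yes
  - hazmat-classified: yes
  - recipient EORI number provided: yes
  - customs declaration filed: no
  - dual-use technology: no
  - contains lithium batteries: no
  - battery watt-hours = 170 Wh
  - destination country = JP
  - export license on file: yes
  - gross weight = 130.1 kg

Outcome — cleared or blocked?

Atomic conditions:
  battery watt-hours between 34 Wh and 324 Wh: 170 in [34, 324] is true
  NOT export license on file: yes → false
  destination country = IN: JP == IN is false
  dual-use technology: no → false
  recipient EORI number provided: yes → true
  customs declaration filed: no → false
  contains lithium batteries: no → false
  number of pieces = 54: 47 == 54 is false
  hazmat-classified: yes → true
  declared value < 31163 USD: 21199 < 31163 is true
  number of pieces < 55: 47 < 55 is true
  gross weight > 678.2 kg: 130.1 > 678.2 is false
  shipment insured: yes → true
  battery watt-hours ≤ 287 Wh: 170 ≤ 287 is true
  export license on file: yes → true
  gross weight ≤ 389.9 kg: 130.1 ≤ 389.9 is true
Combine:
[1.1.1.1.1.1.2] exactly-one(false, false) = false
[1.1.1.1.1.1] true OR false = true
[1.1.1.1.1] NOT true = false
[1.1.1.1] NOT false = true
[1.1.1] NOT true = false
[1.1.2] false AND true AND false = false
[1.1.3.2] false AND true = false
[1.1.3] false AND false = false
[1.1] false OR false OR false = false
[1] NOT false = true
[2.1] true OR true OR false = true
[2.2] true AND true AND true = true
[2.3.2] true AND true = true
[2.3] true AND true = true
[2] true AND true AND true = true
[root] true → true = true
Overall: true → cleared

Cleared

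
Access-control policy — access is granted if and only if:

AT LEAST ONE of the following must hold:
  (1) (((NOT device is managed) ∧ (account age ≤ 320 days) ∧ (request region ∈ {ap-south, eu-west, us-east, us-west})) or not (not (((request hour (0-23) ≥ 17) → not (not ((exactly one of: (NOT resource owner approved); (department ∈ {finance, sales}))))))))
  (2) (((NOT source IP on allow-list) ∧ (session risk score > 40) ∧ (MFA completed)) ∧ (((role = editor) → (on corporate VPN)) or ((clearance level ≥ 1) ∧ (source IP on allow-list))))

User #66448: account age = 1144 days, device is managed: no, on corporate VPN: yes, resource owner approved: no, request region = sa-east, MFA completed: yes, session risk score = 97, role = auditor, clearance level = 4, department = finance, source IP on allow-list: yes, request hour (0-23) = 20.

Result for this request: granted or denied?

Atomic conditions:
  NOT device is managed: no → true
  account age ≤ 320 days: 1144 ≤ 320 is false
  request region ∈ {ap-south, eu-west, us-east, us-west}: sa-east is not in the set → false
  request hour (0-23) ≥ 17: 20 ≥ 17 is true
  NOT resource owner approved: no → true
  department ∈ {finance, sales}: finance is in the set → true
  NOT source IP on allow-list: yes → false
  session risk score > 40: 97 > 40 is true
  MFA completed: yes → true
  role = editor: auditor == editor is false
  on corporate VPN: yes → true
  clearance level ≥ 1: 4 ≥ 1 is true
  source IP on allow-list: yes → true
Combine:
[1.1] true AND false AND false = false
[1.2.1.1.2.1.1] exactly-one(true, true) = false
[1.2.1.1.2.1] NOT false = true
[1.2.1.1.2] NOT true = false
[1.2.1.1] true → false = false
[1.2.1] NOT false = true
[1.2] NOT true = false
[1] false OR false = false
[2.1] false AND true AND true = false
[2.2.1] false → true (antecedent false ⇒ implication holds) = true
[2.2.2] true AND true = true
[2.2] true OR true = true
[2] false AND true = false
[root] false OR false = false
Overall: false → denied

Denied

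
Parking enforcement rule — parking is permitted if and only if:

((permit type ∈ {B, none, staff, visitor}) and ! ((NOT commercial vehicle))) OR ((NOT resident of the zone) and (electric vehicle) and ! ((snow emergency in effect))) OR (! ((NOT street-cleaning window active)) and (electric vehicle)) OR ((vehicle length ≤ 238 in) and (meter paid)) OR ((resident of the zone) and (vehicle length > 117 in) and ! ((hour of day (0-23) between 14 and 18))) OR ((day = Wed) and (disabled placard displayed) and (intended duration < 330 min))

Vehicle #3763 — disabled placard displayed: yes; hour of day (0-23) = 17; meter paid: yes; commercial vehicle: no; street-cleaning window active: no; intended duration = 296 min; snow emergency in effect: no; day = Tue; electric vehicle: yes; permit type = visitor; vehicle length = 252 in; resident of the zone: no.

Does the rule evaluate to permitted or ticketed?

Atomic conditions:
  permit type ∈ {B, none, staff, visitor}: visitor is in the set → true
  NOT commercial vehicle: no → true
  NOT resident of the zone: no → true
  electric vehicle: yes → true
  snow emergency in effect: no → false
  NOT street-cleaning window active: no → true
  vehicle length ≤ 238 in: 252 ≤ 238 is false
  meter paid: yes → true
  resident of the zone: no → false
  vehicle length > 117 in: 252 > 117 is true
  hour of day (0-23) between 14 and 18: 17 in [14, 18] is true
  day = Wed: Tue == Wed is false
  disabled placard displayed: yes → true
  intended duration < 330 min: 296 < 330 is true
Combine:
[1.2] NOT true = false
[1] true AND false = false
[2.3] NOT false = true
[2] true AND true AND true = true
[3.1] NOT true = false
[3] false AND true = false
[4] false AND true = false
[5.3] NOT true = false
[5] false AND true AND false = false
[6] false AND true AND true = false
[root] false OR true OR false OR false OR false OR false = true
Overall: true → permitted

Permitted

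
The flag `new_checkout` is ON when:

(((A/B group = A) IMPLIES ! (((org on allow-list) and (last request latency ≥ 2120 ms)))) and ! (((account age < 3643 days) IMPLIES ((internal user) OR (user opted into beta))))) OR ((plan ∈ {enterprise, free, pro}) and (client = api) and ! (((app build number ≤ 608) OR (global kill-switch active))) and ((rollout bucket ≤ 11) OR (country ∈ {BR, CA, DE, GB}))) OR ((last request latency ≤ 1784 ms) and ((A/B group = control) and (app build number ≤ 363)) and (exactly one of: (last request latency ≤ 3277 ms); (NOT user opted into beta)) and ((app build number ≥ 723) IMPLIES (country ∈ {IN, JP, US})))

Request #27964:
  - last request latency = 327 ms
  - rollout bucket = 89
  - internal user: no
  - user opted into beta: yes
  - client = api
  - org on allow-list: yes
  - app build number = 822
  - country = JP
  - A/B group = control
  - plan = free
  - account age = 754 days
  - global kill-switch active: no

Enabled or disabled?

Atomic conditions:
  A/B group = A: control == A is false
  org on allow-list: yes → true
  last request latency ≥ 2120 ms: 327 ≥ 2120 is false
  account age < 3643 days: 754 < 3643 is true
  internal user: no → false
  user opted into beta: yes → true
  plan ∈ {enterprise, free, pro}: free is in the set → true
  client = api: api == api is true
  app build number ≤ 608: 822 ≤ 608 is false
  global kill-switch active: no → false
  rollout bucket ≤ 11: 89 ≤ 11 is false
  country ∈ {BR, CA, DE, GB}: JP is not in the set → false
  last request latency ≤ 1784 ms: 327 ≤ 1784 is true
  A/B group = control: control == control is true
  app build number ≤ 363: 822 ≤ 363 is false
  last request latency ≤ 3277 ms: 327 ≤ 3277 is true
  NOT user opted into beta: yes → false
  app build number ≥ 723: 822 ≥ 723 is true
  country ∈ {IN, JP, US}: JP is in the set → true
Combine:
[1.1.2.1] true AND false = false
[1.1.2] NOT false = true
[1.1] false → true (antecedent false ⇒ implication holds) = true
[1.2.1.2] false OR true = true
[1.2.1] true → true = true
[1.2] NOT true = false
[1] true AND false = false
[2.3.1] false OR false = false
[2.3] NOT false = true
[2.4] false OR false = false
[2] true AND true AND true AND false = false
[3.2] true AND false = false
[3.3] exactly-one(true, false) = true
[3.4] true → true = true
[3] true AND false AND true AND true = false
[root] false OR false OR false = false
Overall: false → disabled

Disabled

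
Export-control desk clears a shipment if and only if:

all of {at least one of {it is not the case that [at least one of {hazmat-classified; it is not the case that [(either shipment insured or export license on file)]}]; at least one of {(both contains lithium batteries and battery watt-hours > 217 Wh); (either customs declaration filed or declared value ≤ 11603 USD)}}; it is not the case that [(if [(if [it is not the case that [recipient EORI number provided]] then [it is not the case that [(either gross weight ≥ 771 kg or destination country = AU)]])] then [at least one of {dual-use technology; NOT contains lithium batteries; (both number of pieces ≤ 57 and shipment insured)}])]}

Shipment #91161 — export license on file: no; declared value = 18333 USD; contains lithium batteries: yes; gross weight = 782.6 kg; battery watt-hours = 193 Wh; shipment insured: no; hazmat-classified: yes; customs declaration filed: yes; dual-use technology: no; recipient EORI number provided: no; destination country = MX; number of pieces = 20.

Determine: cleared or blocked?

Blocked

Atomic conditions:
  hazmat-classified: yes → true
  shipment insured: no → false
  export license on file: no → false
  contains lithium batteries: yes → true
  battery watt-hours > 217 Wh: 193 > 217 is false
  customs declaration filed: yes → true
  declared value ≤ 11603 USD: 18333 ≤ 11603 is false
  recipient EORI number provided: no → false
  gross weight ≥ 771 kg: 782.6 ≥ 771 is true
  destination country = AU: MX == AU is false
  dual-use technology: no → false
  NOT contains lithium batteries: yes → false
  number of pieces ≤ 57: 20 ≤ 57 is true
Combine:
[1.1.1.2.1] false OR false = false
[1.1.1.2] NOT false = true
[1.1.1] true OR true = true
[1.1] NOT true = false
[1.2.1] true AND false = false
[1.2.2] true OR false = true
[1.2] false OR true = true
[1] false OR true = true
[2.1.1.1] NOT false = true
[2.1.1.2.1] true OR false = true
[2.1.1.2] NOT true = false
[2.1.1] true → false = false
[2.1.2.3] true AND false = false
[2.1.2] false OR false OR false = false
[2.1] false → false (antecedent false ⇒ implication holds) = true
[2] NOT true = false
[root] true AND false = false
Overall: false → blocked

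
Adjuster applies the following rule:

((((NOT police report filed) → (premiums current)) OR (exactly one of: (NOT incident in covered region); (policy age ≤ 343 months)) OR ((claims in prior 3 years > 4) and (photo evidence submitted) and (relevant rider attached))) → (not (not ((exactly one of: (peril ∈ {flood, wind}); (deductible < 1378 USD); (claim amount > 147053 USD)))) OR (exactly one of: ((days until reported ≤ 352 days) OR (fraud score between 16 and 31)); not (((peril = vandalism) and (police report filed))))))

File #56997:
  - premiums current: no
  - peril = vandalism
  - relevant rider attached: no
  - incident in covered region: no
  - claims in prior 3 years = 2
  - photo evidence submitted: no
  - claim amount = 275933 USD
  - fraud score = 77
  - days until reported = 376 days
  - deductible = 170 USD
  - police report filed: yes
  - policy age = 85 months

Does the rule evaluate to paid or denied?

Atomic conditions:
  NOT police report filed: yes → false
  premiums current: no → false
  NOT incident in covered region: no → true
  policy age ≤ 343 months: 85 ≤ 343 is true
  claims in prior 3 years > 4: 2 > 4 is false
  photo evidence submitted: no → false
  relevant rider attached: no → false
  peril ∈ {flood, wind}: vandalism is not in the set → false
  deductible < 1378 USD: 170 < 1378 is true
  claim amount > 147053 USD: 275933 > 147053 is true
  days until reported ≤ 352 days: 376 ≤ 352 is false
  fraud score between 16 and 31: 77 in [16, 31] is false
  peril = vandalism: vandalism == vandalism is true
  police report filed: yes → true
Combine:
[1.1] false → false (antecedent false ⇒ implication holds) = true
[1.2] exactly-one(true, true) = false
[1.3] false AND false AND false = false
[1] true OR false OR false = true
[2.1.1.1] exactly-one(false, true, true) = false
[2.1.1] NOT false = true
[2.1] NOT true = false
[2.2.1] false OR false = false
[2.2.2.1] true AND true = true
[2.2.2] NOT true = false
[2.2] exactly-one(false, false) = false
[2] false OR false = false
[root] true → false = false
Overall: false → denied

Denied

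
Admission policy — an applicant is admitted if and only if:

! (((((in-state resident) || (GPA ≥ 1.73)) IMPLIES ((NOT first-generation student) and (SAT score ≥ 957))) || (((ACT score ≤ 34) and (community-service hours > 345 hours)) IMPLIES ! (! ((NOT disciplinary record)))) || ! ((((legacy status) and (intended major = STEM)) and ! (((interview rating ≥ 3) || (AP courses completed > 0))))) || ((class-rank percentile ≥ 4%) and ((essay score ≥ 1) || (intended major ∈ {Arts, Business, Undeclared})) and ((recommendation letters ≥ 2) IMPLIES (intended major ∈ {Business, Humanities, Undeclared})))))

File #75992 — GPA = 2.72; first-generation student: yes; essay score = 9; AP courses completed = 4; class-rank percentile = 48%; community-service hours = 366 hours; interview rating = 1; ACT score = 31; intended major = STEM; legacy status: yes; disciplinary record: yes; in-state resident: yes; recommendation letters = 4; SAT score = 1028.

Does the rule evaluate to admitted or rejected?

Atomic conditions:
  in-state resident: yes → true
  GPA ≥ 1.73: 2.72 ≥ 1.73 is true
  NOT first-generation student: yes → false
  SAT score ≥ 957: 1028 ≥ 957 is true
  ACT score ≤ 34: 31 ≤ 34 is true
  community-service hours > 345 hours: 366 > 345 is true
  NOT disciplinary record: yes → false
  legacy status: yes → true
  intended major = STEM: STEM == STEM is true
  interview rating ≥ 3: 1 ≥ 3 is false
  AP courses completed > 0: 4 > 0 is true
  class-rank percentile ≥ 4%: 48 ≥ 4 is true
  essay score ≥ 1: 9 ≥ 1 is true
  intended major ∈ {Arts, Business, Undeclared}: STEM is not in the set → false
  recommendation letters ≥ 2: 4 ≥ 2 is true
  intended major ∈ {Business, Humanities, Undeclared}: STEM is not in the set → false
Combine:
[1.1.1] true OR true = true
[1.1.2] false AND true = false
[1.1] true → false = false
[1.2.1] true AND true = true
[1.2.2.1] NOT false = true
[1.2.2] NOT true = false
[1.2] true → false = false
[1.3.1.1] true AND true = true
[1.3.1.2.1] false OR true = true
[1.3.1.2] NOT true = false
[1.3.1] true AND false = false
[1.3] NOT false = true
[1.4.2] true OR false = true
[1.4.3] true → false = false
[1.4] true AND true AND false = false
[1] false OR false OR true OR false = true
[root] NOT true = false
Overall: false → rejected

Rejected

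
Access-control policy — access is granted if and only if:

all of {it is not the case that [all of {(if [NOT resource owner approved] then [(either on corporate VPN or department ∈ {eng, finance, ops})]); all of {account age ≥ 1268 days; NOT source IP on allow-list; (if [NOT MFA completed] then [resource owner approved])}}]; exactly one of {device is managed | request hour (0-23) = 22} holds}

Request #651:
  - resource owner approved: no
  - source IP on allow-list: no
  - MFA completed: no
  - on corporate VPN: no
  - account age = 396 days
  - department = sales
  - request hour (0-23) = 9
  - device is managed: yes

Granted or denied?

Granted

Atomic conditions:
  NOT resource owner approved: no → true
  on corporate VPN: no → false
  department ∈ {eng, finance, ops}: sales is not in the set → false
  account age ≥ 1268 days: 396 ≥ 1268 is false
  NOT source IP on allow-list: no → true
  NOT MFA completed: no → true
  resource owner approved: no → false
  device is managed: yes → true
  request hour (0-23) = 22: 9 == 22 is false
Combine:
[1.1.1.2] false OR false = false
[1.1.1] true → false = false
[1.1.2.3] true → false = false
[1.1.2] false AND true AND false = false
[1.1] false AND false = false
[1] NOT false = true
[2] exactly-one(true, false) = true
[root] true AND true = true
Overall: true → granted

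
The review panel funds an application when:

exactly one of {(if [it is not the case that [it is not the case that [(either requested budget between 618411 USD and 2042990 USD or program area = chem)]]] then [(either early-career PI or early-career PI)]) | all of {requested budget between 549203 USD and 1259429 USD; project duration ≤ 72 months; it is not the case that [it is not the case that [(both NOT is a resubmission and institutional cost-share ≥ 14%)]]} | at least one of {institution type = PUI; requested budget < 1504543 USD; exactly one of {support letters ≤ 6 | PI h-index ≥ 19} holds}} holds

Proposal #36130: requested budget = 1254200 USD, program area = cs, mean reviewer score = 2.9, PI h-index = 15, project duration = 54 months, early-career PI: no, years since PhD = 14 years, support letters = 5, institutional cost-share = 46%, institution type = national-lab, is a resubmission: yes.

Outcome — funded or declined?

Atomic conditions:
  requested budget between 618411 USD and 2042990 USD: 1254200 in [618411, 2042990] is true
  program area = chem: cs == chem is false
  early-career PI: no → false
  requested budget between 549203 USD and 1259429 USD: 1254200 in [549203, 1259429] is true
  project duration ≤ 72 months: 54 ≤ 72 is true
  NOT is a resubmission: yes → false
  institutional cost-share ≥ 14%: 46 ≥ 14 is true
  institution type = PUI: national-lab == PUI is false
  requested budget < 1504543 USD: 1254200 < 1504543 is true
  support letters ≤ 6: 5 ≤ 6 is true
  PI h-index ≥ 19: 15 ≥ 19 is false
Combine:
[1.1.1.1] true OR false = true
[1.1.1] NOT true = false
[1.1] NOT false = true
[1.2] false OR false = false
[1] true → false = false
[2.3.1.1] false AND true = false
[2.3.1] NOT false = true
[2.3] NOT true = false
[2] true AND true AND false = false
[3.3] exactly-one(true, false) = true
[3] false OR true OR true = true
[root] exactly-one(false, false, true) = true
Overall: true → funded

Funded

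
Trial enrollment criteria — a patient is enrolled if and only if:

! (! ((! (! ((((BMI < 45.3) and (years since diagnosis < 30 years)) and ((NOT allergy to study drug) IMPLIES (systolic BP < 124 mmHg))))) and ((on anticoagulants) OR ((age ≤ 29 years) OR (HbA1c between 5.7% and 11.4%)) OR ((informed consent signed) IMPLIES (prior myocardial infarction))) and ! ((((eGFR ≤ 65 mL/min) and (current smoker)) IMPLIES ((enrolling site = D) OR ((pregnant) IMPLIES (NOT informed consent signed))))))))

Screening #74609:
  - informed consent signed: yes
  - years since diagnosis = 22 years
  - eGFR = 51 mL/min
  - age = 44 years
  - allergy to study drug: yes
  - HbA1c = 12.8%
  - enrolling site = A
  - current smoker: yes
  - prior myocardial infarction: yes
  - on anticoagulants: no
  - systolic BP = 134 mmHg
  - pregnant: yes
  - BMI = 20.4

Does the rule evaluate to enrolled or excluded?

Atomic conditions:
  BMI < 45.3: 20.4 < 45.3 is true
  years since diagnosis < 30 years: 22 < 30 is true
  NOT allergy to study drug: yes → false
  systolic BP < 124 mmHg: 134 < 124 is false
  on anticoagulants: no → false
  age ≤ 29 years: 44 ≤ 29 is false
  HbA1c between 5.7% and 11.4%: 12.8 in [5.7, 11.4] is false
  informed consent signed: yes → true
  prior myocardial infarction: yes → true
  eGFR ≤ 65 mL/min: 51 ≤ 65 is true
  current smoker: yes → true
  enrolling site = D: A == D is false
  pregnant: yes → true
  NOT informed consent signed: yes → false
Combine:
[1.1.1.1.1.1] true AND true = true
[1.1.1.1.1.2] false → false (antecedent false ⇒ implication holds) = true
[1.1.1.1.1] true AND true = true
[1.1.1.1] NOT true = false
[1.1.1] NOT false = true
[1.1.2.2] false OR false = false
[1.1.2.3] true → true = true
[1.1.2] false OR false OR true = true
[1.1.3.1.1] true AND true = true
[1.1.3.1.2.2] true → false = false
[1.1.3.1.2] false OR false = false
[1.1.3.1] true → false = false
[1.1.3] NOT false = true
[1.1] true AND true AND true = true
[1] NOT true = false
[root] NOT false = true
Overall: true → enrolled

Enrolled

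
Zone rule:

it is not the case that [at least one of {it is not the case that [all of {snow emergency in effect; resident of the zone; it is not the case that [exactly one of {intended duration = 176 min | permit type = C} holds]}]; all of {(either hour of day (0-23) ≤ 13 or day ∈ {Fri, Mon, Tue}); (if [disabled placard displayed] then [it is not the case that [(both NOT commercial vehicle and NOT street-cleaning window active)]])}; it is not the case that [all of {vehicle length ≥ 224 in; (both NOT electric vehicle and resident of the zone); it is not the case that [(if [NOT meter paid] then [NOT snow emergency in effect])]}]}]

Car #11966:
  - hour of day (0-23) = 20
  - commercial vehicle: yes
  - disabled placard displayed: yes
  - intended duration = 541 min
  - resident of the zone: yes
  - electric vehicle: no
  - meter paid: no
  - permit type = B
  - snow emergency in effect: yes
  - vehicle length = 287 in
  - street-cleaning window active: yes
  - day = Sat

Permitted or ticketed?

Permitted

Atomic conditions:
  snow emergency in effect: yes → true
  resident of the zone: yes → true
  intended duration = 176 min: 541 == 176 is false
  permit type = C: B == C is false
  hour of day (0-23) ≤ 13: 20 ≤ 13 is false
  day ∈ {Fri, Mon, Tue}: Sat is not in the set → false
  disabled placard displayed: yes → true
  NOT commercial vehicle: yes → false
  NOT street-cleaning window active: yes → false
  vehicle length ≥ 224 in: 287 ≥ 224 is true
  NOT electric vehicle: no → true
  NOT meter paid: no → true
  NOT snow emergency in effect: yes → false
Combine:
[1.1.1.3.1] exactly-one(false, false) = false
[1.1.1.3] NOT false = true
[1.1.1] true AND true AND true = true
[1.1] NOT true = false
[1.2.1] false OR false = false
[1.2.2.2.1] false AND false = false
[1.2.2.2] NOT false = true
[1.2.2] true → true = true
[1.2] false AND true = false
[1.3.1.2] true AND true = true
[1.3.1.3.1] true → false = false
[1.3.1.3] NOT false = true
[1.3.1] true AND true AND true = true
[1.3] NOT true = false
[1] false OR false OR false = false
[root] NOT false = true
Overall: true → permitted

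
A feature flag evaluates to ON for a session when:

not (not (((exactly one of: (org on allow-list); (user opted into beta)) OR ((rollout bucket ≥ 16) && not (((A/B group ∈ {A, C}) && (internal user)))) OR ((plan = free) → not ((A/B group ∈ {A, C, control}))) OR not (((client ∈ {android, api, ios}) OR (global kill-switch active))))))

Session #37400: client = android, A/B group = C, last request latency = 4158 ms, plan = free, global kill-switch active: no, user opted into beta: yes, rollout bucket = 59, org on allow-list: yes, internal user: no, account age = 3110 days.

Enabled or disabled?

Atomic conditions:
  org on allow-list: yes → true
  user opted into beta: yes → true
  rollout bucket ≥ 16: 59 ≥ 16 is true
  A/B group ∈ {A, C}: C is in the set → true
  internal user: no → false
  plan = free: free == free is true
  A/B group ∈ {A, C, control}: C is in the set → true
  client ∈ {android, api, ios}: android is in the set → true
  global kill-switch active: no → false
Combine:
[1.1.1] exactly-one(true, true) = false
[1.1.2.2.1] true AND false = false
[1.1.2.2] NOT false = true
[1.1.2] true AND true = true
[1.1.3.2] NOT true = false
[1.1.3] true → false = false
[1.1.4.1] true OR false = true
[1.1.4] NOT true = false
[1.1] false OR true OR false OR false = true
[1] NOT true = false
[root] NOT false = true
Overall: true → enabled

Enabled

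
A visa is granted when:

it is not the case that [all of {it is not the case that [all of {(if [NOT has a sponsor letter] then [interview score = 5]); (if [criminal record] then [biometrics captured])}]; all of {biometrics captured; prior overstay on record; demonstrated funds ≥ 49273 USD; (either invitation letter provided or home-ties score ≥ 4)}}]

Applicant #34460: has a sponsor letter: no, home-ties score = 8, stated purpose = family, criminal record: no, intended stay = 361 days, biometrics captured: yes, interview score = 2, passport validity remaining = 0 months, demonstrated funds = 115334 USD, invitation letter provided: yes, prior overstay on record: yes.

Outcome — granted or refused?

Refused

Atomic conditions:
  NOT has a sponsor letter: no → true
  interview score = 5: 2 == 5 is false
  criminal record: no → false
  biometrics captured: yes → true
  prior overstay on record: yes → true
  demonstrated funds ≥ 49273 USD: 115334 ≥ 49273 is true
  invitation letter provided: yes → true
  home-ties score ≥ 4: 8 ≥ 4 is true
Combine:
[1.1.1.1] true → false = false
[1.1.1.2] false → true (antecedent false ⇒ implication holds) = true
[1.1.1] false AND true = false
[1.1] NOT false = true
[1.2.4] true OR true = true
[1.2] true AND true AND true AND true = true
[1] true AND true = true
[root] NOT true = false
Overall: false → refused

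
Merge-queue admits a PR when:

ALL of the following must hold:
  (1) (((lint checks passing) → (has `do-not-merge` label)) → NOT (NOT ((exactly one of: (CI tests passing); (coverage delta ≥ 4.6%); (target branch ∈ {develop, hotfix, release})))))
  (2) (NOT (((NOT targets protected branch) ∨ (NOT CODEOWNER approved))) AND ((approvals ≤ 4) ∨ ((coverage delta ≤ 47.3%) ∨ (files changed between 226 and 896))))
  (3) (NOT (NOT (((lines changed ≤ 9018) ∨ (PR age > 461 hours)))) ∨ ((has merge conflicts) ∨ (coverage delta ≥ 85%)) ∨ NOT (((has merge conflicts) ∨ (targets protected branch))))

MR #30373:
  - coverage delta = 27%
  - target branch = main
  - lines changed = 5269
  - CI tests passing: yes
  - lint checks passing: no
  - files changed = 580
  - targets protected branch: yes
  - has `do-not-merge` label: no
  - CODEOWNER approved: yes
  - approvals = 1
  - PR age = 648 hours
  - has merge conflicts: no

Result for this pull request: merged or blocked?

Blocked

Atomic conditions:
  lint checks passing: no → false
  has `do-not-merge` label: no → false
  CI tests passing: yes → true
  coverage delta ≥ 4.6%: 27 ≥ 4.6 is true
  target branch ∈ {develop, hotfix, release}: main is not in the set → false
  NOT targets protected branch: yes → false
  NOT CODEOWNER approved: yes → false
  approvals ≤ 4: 1 ≤ 4 is true
  coverage delta ≤ 47.3%: 27 ≤ 47.3 is true
  files changed between 226 and 896: 580 in [226, 896] is true
  lines changed ≤ 9018: 5269 ≤ 9018 is true
  PR age > 461 hours: 648 > 461 is true
  has merge conflicts: no → false
  coverage delta ≥ 85%: 27 ≥ 85 is false
  targets protected branch: yes → true
Combine:
[1.1] false → false (antecedent false ⇒ implication holds) = true
[1.2.1.1] exactly-one(true, true, false) = false
[1.2.1] NOT false = true
[1.2] NOT true = false
[1] true → false = false
[2.1.1] false OR false = false
[2.1] NOT false = true
[2.2.2] true OR true = true
[2.2] true OR true = true
[2] true AND true = true
[3.1.1.1] true OR true = true
[3.1.1] NOT true = false
[3.1] NOT false = true
[3.2] false OR false = false
[3.3.1] false OR true = true
[3.3] NOT true = false
[3] true OR false OR false = true
[root] false AND true AND true = false
Overall: false → blocked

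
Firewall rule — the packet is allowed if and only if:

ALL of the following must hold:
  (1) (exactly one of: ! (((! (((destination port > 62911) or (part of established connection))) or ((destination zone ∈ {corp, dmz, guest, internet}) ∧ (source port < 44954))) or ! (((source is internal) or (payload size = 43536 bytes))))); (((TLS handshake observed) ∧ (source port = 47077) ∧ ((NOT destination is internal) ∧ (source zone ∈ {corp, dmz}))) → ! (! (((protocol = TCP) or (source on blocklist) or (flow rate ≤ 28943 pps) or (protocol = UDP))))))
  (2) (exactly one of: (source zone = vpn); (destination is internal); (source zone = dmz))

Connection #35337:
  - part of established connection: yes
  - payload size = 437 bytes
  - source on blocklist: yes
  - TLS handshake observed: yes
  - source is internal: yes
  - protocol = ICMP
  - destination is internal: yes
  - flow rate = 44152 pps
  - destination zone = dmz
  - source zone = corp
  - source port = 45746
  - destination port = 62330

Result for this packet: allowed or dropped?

Atomic conditions:
  destination port > 62911: 62330 > 62911 is false
  part of established connection: yes → true
  destination zone ∈ {corp, dmz, guest, internet}: dmz is in the set → true
  source port < 44954: 45746 < 44954 is false
  source is internal: yes → true
  payload size = 43536 bytes: 437 == 43536 is false
  TLS handshake observed: yes → true
  source port = 47077: 45746 == 47077 is false
  NOT destination is internal: yes → false
  source zone ∈ {corp, dmz}: corp is in the set → true
  protocol = TCP: ICMP == TCP is false
  source on blocklist: yes → true
  flow rate ≤ 28943 pps: 44152 ≤ 28943 is false
  protocol = UDP: ICMP == UDP is false
  source zone = vpn: corp == vpn is false
  destination is internal: yes → true
  source zone = dmz: corp == dmz is false
Combine:
[1.1.1.1.1.1] false OR true = true
[1.1.1.1.1] NOT true = false
[1.1.1.1.2] true AND false = false
[1.1.1.1] false OR false = false
[1.1.1.2.1] true OR false = true
[1.1.1.2] NOT true = false
[1.1.1] false OR false = false
[1.1] NOT false = true
[1.2.1.3] false AND true = false
[1.2.1] true AND false AND false = false
[1.2.2.1.1] false OR true OR false OR false = true
[1.2.2.1] NOT true = false
[1.2.2] NOT false = true
[1.2] false → true (antecedent false ⇒ implication holds) = true
[1] exactly-one(true, true) = false
[2] exactly-one(false, true, false) = true
[root] false AND true = false
Overall: false → dropped

Dropped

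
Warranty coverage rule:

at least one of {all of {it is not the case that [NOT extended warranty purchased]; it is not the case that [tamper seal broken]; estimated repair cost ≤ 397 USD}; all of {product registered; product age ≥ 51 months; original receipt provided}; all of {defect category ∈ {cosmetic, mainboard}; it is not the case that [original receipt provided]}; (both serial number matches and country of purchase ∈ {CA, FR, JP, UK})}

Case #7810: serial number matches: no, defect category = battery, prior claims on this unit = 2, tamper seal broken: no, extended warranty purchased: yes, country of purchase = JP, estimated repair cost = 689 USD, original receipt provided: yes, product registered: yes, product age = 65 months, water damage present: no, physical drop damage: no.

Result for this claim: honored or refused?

Atomic conditions:
  NOT extended warranty purchased: yes → false
  tamper seal broken: no → false
  estimated repair cost ≤ 397 USD: 689 ≤ 397 is false
  product registered: yes → true
  product age ≥ 51 months: 65 ≥ 51 is true
  original receipt provided: yes → true
  defect category ∈ {cosmetic, mainboard}: battery is not in the set → false
  serial number matches: no → false
  country of purchase ∈ {CA, FR, JP, UK}: JP is in the set → true
Combine:
[1.1] NOT false = true
[1.2] NOT false = true
[1] true AND true AND false = false
[2] true AND true AND true = true
[3.2] NOT true = false
[3] false AND false = false
[4] false AND true = false
[root] false OR true OR false OR false = true
Overall: true → honored

Honored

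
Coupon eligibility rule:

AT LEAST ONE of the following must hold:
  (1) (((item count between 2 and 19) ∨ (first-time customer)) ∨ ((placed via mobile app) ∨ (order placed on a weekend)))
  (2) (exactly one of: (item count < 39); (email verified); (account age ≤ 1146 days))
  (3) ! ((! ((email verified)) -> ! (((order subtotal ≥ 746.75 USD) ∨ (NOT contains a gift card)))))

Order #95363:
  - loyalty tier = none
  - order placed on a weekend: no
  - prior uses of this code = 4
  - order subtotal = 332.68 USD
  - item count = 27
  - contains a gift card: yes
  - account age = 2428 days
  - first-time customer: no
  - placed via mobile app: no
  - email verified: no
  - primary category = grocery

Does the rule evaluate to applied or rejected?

Atomic conditions:
  item count between 2 and 19: 27 in [2, 19] is false
  first-time customer: no → false
  placed via mobile app: no → false
  order placed on a weekend: no → false
  item count < 39: 27 < 39 is true
  email verified: no → false
  account age ≤ 1146 days: 2428 ≤ 1146 is false
  order subtotal ≥ 746.75 USD: 332.68 ≥ 746.75 is false
  NOT contains a gift card: yes → false
Combine:
[1.1] false OR false = false
[1.2] false OR false = false
[1] false OR false = false
[2] exactly-one(true, false, false) = true
[3.1.1] NOT false = true
[3.1.2.1] false OR false = false
[3.1.2] NOT false = true
[3.1] true → true = true
[3] NOT true = false
[root] false OR true OR false = true
Overall: true → applied

Applied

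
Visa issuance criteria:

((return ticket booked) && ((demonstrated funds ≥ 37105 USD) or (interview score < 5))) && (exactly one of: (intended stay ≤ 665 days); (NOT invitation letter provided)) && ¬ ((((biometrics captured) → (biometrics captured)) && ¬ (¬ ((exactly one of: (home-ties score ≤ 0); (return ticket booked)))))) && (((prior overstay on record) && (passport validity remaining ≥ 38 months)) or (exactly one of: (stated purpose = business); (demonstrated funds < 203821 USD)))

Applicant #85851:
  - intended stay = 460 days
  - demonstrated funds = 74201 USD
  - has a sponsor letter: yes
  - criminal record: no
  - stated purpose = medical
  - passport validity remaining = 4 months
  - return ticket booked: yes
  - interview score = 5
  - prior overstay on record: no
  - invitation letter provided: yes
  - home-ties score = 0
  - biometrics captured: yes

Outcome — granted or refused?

Atomic conditions:
  return ticket booked: yes → true
  demonstrated funds ≥ 37105 USD: 74201 ≥ 37105 is true
  interview score < 5: 5 < 5 is false
  intended stay ≤ 665 days: 460 ≤ 665 is true
  NOT invitation letter provided: yes → false
  biometrics captured: yes → true
  home-ties score ≤ 0: 0 ≤ 0 is true
  prior overstay on record: no → false
  passport validity remaining ≥ 38 months: 4 ≥ 38 is false
  stated purpose = business: medical == business is false
  demonstrated funds < 203821 USD: 74201 < 203821 is true
Combine:
[1.2] true OR false = true
[1] true AND true = true
[2] exactly-one(true, false) = true
[3.1.1] true → true = true
[3.1.2.1.1] exactly-one(true, true) = false
[3.1.2.1] NOT false = true
[3.1.2] NOT true = false
[3.1] true AND false = false
[3] NOT false = true
[4.1] false AND false = false
[4.2] exactly-one(false, true) = true
[4] false OR true = true
[root] true AND true AND true AND true = true
Overall: true → granted

Granted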